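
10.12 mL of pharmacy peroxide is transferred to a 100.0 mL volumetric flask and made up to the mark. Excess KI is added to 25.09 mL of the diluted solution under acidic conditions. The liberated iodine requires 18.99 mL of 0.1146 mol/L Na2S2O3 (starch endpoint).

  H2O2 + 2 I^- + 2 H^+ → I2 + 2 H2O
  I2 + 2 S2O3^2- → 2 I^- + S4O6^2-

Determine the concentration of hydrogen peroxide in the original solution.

0.4285 mol/L

n(S2O3^2-) = 0.01899 × 0.1146 = 2.176 × 10^-3 mol
n(I2) = n(S2O3^2-)/2 = 1.088 × 10^-3 mol
n(H2O2) in the aliquot = 1.088 × 10^-3 mol (1:1 ratio)
[H2O2]_dilute = 1.088 × 10^-3 / 0.02509 = 0.04337 mol/L
[H2O2]_original = 0.04337 × 100.0/10.12 = 0.4285 mol/L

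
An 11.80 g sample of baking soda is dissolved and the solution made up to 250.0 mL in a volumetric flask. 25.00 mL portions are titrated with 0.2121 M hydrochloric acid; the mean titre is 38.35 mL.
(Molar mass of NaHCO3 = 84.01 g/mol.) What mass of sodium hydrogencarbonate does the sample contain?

NaHCO3 + HCl → NaCl + H2O + CO2
n(HCl) per titration = 0.03835 × 0.2121 = 8.134 × 10^-3 mol
n(NaHCO3) in each aliquot = 8.134 × 10^-3 mol (1:1 ratio)
n(NaHCO3) in the whole flask = 8.134 × 10^-3 × 250.0/25.00 = 0.08134 mol
mass of NaHCO3 = 0.08134 × 84.01 = 6.833 g

6.833 g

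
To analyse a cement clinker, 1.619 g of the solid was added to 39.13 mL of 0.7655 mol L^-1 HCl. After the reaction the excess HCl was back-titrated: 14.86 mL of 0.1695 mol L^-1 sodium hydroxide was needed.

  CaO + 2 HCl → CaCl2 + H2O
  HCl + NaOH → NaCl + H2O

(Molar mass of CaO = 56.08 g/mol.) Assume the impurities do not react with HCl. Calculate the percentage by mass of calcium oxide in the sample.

n(HCl) added = 0.03913 × 0.7655 = 0.02995 mol
n(NaOH) used in back-titration = 0.01486 × 0.1695 = 2.519 × 10^-3 mol
n(HCl) left over = 2.519 × 10^-3 mol (1:1 ratio)
n(HCl) consumed by analyte = 0.02995 − 2.519 × 10^-3 = 0.02744 mol
From the 1:2 ratio, n(CaO) = 1/2 × 0.02744 = 0.01372 mol
mass of CaO = 0.01372 × 56.08 = 0.7693 g
% CaO = 0.7693 / 1.619 × 100 = 47.52 %

47.52 %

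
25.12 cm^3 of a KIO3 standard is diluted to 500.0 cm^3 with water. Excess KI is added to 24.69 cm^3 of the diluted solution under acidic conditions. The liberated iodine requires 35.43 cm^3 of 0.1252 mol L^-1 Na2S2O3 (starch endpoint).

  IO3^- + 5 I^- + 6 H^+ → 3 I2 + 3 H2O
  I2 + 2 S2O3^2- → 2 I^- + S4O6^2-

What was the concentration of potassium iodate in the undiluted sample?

n(S2O3^2-) = 0.03543 × 0.1252 = 4.436 × 10^-3 mol
n(I2) = n(S2O3^2-)/2 = 2.218 × 10^-3 mol
From the 1:3 ratio, n(IO3^-) in the aliquot = 1/3 × 2.218 × 10^-3 = 7.393 × 10^-4 mol
[IO3^-]_dilute = 7.393 × 10^-4 / 0.02469 = 0.02994 mol/L
[IO3^-]_original = 0.02994 × 500.0/25.12 = 0.5960 mol/L

0.5960 mol/L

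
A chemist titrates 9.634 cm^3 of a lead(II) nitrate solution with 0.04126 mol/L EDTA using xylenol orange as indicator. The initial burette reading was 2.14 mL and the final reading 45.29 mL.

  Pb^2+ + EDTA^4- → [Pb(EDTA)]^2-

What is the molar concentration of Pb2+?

n(EDTA) = 0.04315 L × 0.04126 mol/L = 1.780 × 10^-3 mol
n(Pb2+) = 1.780 × 10^-3 mol (1:1 mole ratio)
[Pb2+] = 1.780 × 10^-3 mol / 0.009634 L = 0.1848 mol/L

0.1848 mol/L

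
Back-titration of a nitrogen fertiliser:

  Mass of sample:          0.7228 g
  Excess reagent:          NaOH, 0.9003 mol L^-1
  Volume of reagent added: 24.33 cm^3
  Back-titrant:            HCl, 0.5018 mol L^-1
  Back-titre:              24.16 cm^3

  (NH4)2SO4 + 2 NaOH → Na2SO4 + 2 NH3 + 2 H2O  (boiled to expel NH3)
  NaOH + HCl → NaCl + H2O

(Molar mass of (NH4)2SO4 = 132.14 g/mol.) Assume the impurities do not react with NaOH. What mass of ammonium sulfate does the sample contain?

0.6462 g

n(NaOH) added = 0.02433 × 0.9003 = 0.02190 mol
n(HCl) used in back-titration = 0.02416 × 0.5018 = 0.01212 mol
n(NaOH) left over = 0.01212 mol (1:1 ratio)
n(NaOH) consumed by analyte = 0.02190 − 0.01212 = 9.781 × 10^-3 mol
From the 1:2 ratio, n((NH4)2SO4) = 1/2 × 9.781 × 10^-3 = 4.890 × 10^-3 mol
mass of (NH4)2SO4 = 4.890 × 10^-3 × 132.14 = 0.6462 g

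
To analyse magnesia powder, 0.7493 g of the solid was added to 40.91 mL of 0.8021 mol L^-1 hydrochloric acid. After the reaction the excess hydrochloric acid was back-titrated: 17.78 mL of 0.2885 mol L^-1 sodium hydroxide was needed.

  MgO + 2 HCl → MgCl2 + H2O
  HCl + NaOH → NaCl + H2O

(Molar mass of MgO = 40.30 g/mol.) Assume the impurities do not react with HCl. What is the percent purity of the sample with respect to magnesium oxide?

74.45 %

n(HCl) added = 0.04091 × 0.8021 = 0.03281 mol
n(NaOH) used in back-titration = 0.01778 × 0.2885 = 5.130 × 10^-3 mol
n(HCl) left over = 5.130 × 10^-3 mol (1:1 ratio)
n(HCl) consumed by analyte = 0.03281 − 5.130 × 10^-3 = 0.02768 mol
From the 1:2 ratio, n(MgO) = 1/2 × 0.02768 = 0.01384 mol
mass of MgO = 0.01384 × 40.30 = 0.5578 g
% MgO = 0.5578 / 0.7493 × 100 = 74.45 %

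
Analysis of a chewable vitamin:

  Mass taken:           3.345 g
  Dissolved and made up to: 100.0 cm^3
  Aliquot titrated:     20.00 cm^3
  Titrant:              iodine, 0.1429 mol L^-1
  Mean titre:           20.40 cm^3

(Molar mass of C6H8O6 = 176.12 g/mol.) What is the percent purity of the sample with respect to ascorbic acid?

76.74 %

C6H8O6 + I2 → C6H6O6 + 2 HI
n(I2) per titration = 0.02040 × 0.1429 = 2.915 × 10^-3 mol
n(C6H8O6) in each aliquot = 2.915 × 10^-3 mol (1:1 ratio)
n(C6H8O6) in the whole flask = 2.915 × 10^-3 × 100.0/20.00 = 0.01458 mol
mass of C6H8O6 = 0.01458 × 176.12 = 2.567 g
% C6H8O6 = 2.567 / 3.345 × 100 = 76.74 %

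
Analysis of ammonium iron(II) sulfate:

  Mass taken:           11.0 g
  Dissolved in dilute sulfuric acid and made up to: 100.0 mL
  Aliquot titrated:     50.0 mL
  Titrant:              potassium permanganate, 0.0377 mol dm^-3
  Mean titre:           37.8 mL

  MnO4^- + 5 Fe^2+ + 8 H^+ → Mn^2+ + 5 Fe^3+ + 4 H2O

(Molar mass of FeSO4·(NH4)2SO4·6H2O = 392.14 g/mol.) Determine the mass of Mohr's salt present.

5.59 g

n(KMnO4) per titration = 0.0378 × 0.0377 = 1.43 × 10^-3 mol
From the 5:1 ratio, n(FeSO4·(NH4)2SO4·6H2O) in each aliquot = 5/1 × 1.43 × 10^-3 = 7.13 × 10^-3 mol
n(FeSO4·(NH4)2SO4·6H2O) in the whole flask = 7.13 × 10^-3 × 100.0/50.0 = 0.0143 mol
mass of FeSO4·(NH4)2SO4·6H2O = 0.0143 × 392.14 = 5.59 g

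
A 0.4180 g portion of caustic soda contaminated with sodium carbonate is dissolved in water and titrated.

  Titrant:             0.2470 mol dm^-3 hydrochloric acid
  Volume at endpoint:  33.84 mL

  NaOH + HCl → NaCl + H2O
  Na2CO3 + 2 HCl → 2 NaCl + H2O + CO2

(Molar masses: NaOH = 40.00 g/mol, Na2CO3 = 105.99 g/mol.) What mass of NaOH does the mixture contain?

n(HCl) = 0.03384 × 0.2470 = 8.358 × 10^-3 mol
Let x = n(NaOH), y = n(Na2CO3).
Titrant: 1x + 2y = 8.358 × 10^-3;  mass: 40.00x + 105.99y = 0.4180
Solving, x = 1.921 × 10^-3 mol, y = 3.219 × 10^-3 mol
mass of NaOH = 1.921 × 10^-3 × 40.00 = 0.07682 g

0.07682 g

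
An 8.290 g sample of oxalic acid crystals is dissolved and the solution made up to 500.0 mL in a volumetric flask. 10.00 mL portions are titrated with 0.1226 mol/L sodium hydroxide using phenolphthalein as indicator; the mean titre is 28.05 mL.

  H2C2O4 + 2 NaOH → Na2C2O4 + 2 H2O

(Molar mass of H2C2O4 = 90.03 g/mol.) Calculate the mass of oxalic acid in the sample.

7.740 g

n(NaOH) per titration = 0.02805 × 0.1226 = 3.439 × 10^-3 mol
From the 1:2 ratio, n(H2C2O4) in each aliquot = 1/2 × 3.439 × 10^-3 = 1.719 × 10^-3 mol
n(H2C2O4) in the whole flask = 1.719 × 10^-3 × 500.0/10.00 = 0.08597 mol
mass of H2C2O4 = 0.08597 × 90.03 = 7.740 g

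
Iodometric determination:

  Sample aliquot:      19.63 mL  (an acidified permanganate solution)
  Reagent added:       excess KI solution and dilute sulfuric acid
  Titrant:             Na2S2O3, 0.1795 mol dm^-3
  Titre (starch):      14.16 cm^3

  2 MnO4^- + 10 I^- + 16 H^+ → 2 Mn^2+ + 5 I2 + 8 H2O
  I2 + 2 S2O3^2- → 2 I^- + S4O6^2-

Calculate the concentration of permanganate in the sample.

0.02590 mol/L

n(S2O3^2-) = 0.01416 × 0.1795 = 2.542 × 10^-3 mol
n(I2) = n(S2O3^2-)/2 = 1.271 × 10^-3 mol
From the 2:5 ratio, n(MnO4^-) in the aliquot = 2/5 × 1.271 × 10^-3 = 5.083 × 10^-4 mol
[MnO4^-] = 5.083 × 10^-4 / 0.01963 = 0.02590 mol/L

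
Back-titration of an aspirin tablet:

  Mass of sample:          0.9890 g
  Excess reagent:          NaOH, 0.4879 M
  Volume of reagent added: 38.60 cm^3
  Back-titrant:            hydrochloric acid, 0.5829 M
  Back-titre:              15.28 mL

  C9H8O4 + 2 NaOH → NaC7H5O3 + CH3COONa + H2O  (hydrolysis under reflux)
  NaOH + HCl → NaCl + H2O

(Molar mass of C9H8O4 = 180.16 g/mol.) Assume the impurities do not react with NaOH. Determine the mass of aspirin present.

0.8942 g

n(NaOH) added = 0.03860 × 0.4879 = 0.01883 mol
n(HCl) used in back-titration = 0.01528 × 0.5829 = 8.907 × 10^-3 mol
n(NaOH) left over = 8.907 × 10^-3 mol (1:1 ratio)
n(NaOH) consumed by analyte = 0.01883 − 8.907 × 10^-3 = 9.926 × 10^-3 mol
From the 1:2 ratio, n(C9H8O4) = 1/2 × 9.926 × 10^-3 = 4.963 × 10^-3 mol
mass of C9H8O4 = 4.963 × 10^-3 × 180.16 = 0.8942 g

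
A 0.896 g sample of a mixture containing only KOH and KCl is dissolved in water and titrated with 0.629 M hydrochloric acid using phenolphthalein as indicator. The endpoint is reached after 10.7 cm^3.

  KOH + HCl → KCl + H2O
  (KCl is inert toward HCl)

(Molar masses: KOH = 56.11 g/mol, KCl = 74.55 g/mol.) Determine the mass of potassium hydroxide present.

n(HCl) = 0.0107 × 0.629 = 6.73 × 10^-3 mol
Let x = n(KOH), y = n(KCl).
Titrant: 1x = 6.73 × 10^-3;  mass: 56.11x + 74.55y = 0.896
Solving, x = 6.73 × 10^-3 mol, y = 6.95 × 10^-3 mol
mass of KOH = 6.73 × 10^-3 × 56.11 = 0.378 g

0.378 g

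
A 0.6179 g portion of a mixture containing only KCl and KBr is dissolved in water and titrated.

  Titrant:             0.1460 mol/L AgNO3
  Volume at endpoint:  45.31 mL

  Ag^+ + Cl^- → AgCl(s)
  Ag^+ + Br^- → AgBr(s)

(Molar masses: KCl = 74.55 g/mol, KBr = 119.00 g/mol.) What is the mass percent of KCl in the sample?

n(AgNO3) = 0.04531 × 0.1460 = 6.615 × 10^-3 mol
Let x = n(KCl), y = n(KBr).
Titrant: 1x + 1y = 6.615 × 10^-3;  mass: 74.55x + 119.00y = 0.6179
Solving, x = 3.809 × 10^-3 mol, y = 2.806 × 10^-3 mol
mass of KCl = 3.809 × 10^-3 × 74.55 = 0.2840 g
% KCl = 0.2840 / 0.6179 × 100 = 45.96 %

45.96 %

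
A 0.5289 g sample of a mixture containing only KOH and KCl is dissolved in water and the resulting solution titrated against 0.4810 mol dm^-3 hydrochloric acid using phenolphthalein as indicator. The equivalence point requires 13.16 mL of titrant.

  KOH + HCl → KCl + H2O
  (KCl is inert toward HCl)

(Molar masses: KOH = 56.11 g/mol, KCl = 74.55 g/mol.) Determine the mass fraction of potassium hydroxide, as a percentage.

n(HCl) = 0.01316 × 0.4810 = 6.330 × 10^-3 mol
Let x = n(KOH), y = n(KCl).
Titrant: 1x = 6.330 × 10^-3;  mass: 56.11x + 74.55y = 0.5289
Solving, x = 6.330 × 10^-3 mol, y = 2.330 × 10^-3 mol
mass of KOH = 6.330 × 10^-3 × 56.11 = 0.3552 g
% KOH = 0.3552 / 0.5289 × 100 = 67.15 %

67.15 %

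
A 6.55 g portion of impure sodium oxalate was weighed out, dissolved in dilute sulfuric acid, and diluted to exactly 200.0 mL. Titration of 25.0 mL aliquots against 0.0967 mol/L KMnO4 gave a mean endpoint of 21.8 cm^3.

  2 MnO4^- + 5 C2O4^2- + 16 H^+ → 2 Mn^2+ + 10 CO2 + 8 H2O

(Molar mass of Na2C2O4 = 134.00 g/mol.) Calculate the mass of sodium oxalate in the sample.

5.65 g

n(KMnO4) per titration = 0.0218 × 0.0967 = 2.11 × 10^-3 mol
From the 5:2 ratio, n(Na2C2O4) in each aliquot = 5/2 × 2.11 × 10^-3 = 5.27 × 10^-3 mol
n(Na2C2O4) in the whole flask = 5.27 × 10^-3 × 200.0/25.0 = 0.0422 mol
mass of Na2C2O4 = 0.0422 × 134.00 = 5.65 g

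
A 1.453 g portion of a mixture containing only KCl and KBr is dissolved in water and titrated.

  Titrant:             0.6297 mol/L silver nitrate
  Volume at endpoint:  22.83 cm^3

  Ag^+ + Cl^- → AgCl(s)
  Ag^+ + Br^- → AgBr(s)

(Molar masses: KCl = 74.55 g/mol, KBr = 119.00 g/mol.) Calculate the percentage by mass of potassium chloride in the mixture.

29.75 %

n(AgNO3) = 0.02283 × 0.6297 = 0.01438 mol
Let x = n(KCl), y = n(KBr).
Titrant: 1x + 1y = 0.01438;  mass: 74.55x + 119.00y = 1.453
Solving, x = 5.799 × 10^-3 mol, y = 8.577 × 10^-3 mol
mass of KCl = 5.799 × 10^-3 × 74.55 = 0.4323 g
% KCl = 0.4323 / 1.453 × 100 = 29.75 %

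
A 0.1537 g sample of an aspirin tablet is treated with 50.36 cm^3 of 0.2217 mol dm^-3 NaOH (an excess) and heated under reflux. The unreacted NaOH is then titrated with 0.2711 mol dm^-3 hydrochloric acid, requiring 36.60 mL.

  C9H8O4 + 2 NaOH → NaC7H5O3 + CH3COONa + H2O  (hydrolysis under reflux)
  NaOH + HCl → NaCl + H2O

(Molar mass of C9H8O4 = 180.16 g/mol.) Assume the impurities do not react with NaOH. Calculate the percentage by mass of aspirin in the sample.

n(NaOH) added = 0.05036 × 0.2217 = 0.01116 mol
n(HCl) used in back-titration = 0.03660 × 0.2711 = 9.922 × 10^-3 mol
n(NaOH) left over = 9.922 × 10^-3 mol (1:1 ratio)
n(NaOH) consumed by analyte = 0.01116 − 9.922 × 10^-3 = 1.243 × 10^-3 mol
From the 1:2 ratio, n(C9H8O4) = 1/2 × 1.243 × 10^-3 = 6.213 × 10^-4 mol
mass of C9H8O4 = 6.213 × 10^-4 × 180.16 = 0.1119 g
% C9H8O4 = 0.1119 / 0.1537 × 100 = 72.82 %

72.82 %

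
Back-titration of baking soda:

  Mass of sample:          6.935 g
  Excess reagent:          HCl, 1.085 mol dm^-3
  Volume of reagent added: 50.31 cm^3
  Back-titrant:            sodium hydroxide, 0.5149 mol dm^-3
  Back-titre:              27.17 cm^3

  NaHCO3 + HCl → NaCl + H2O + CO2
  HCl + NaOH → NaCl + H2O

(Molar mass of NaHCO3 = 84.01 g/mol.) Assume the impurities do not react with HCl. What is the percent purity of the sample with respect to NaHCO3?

n(HCl) added = 0.05031 × 1.085 = 0.05459 mol
n(NaOH) used in back-titration = 0.02717 × 0.5149 = 0.01399 mol
n(HCl) left over = 0.01399 mol (1:1 ratio)
n(HCl) consumed by analyte = 0.05459 − 0.01399 = 0.04060 mol
n(NaHCO3) = 0.04060 mol (1:1 ratio)
mass of NaHCO3 = 0.04060 × 84.01 = 3.411 g
% NaHCO3 = 3.411 / 6.935 × 100 = 49.18 %

49.18 %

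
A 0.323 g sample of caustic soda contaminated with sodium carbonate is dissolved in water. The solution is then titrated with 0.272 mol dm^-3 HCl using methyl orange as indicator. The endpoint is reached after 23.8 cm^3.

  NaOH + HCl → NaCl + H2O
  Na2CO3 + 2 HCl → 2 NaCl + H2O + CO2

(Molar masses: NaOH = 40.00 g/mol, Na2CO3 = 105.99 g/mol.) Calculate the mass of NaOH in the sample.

0.0618 g

n(HCl) = 0.0238 × 0.272 = 6.47 × 10^-3 mol
Let x = n(NaOH), y = n(Na2CO3).
Titrant: 1x + 2y = 6.47 × 10^-3;  mass: 40.00x + 105.99y = 0.323
Solving, x = 1.54 × 10^-3 mol, y = 2.46 × 10^-3 mol
mass of NaOH = 1.54 × 10^-3 × 40.00 = 0.0618 g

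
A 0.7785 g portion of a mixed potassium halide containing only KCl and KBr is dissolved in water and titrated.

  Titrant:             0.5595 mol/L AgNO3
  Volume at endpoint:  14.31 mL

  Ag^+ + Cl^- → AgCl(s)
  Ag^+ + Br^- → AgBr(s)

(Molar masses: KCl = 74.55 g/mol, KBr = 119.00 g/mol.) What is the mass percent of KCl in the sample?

37.54 %

n(AgNO3) = 0.01431 × 0.5595 = 8.006 × 10^-3 mol
Let x = n(KCl), y = n(KBr).
Titrant: 1x + 1y = 8.006 × 10^-3;  mass: 74.55x + 119.00y = 0.7785
Solving, x = 3.921 × 10^-3 mol, y = 4.086 × 10^-3 mol
mass of KCl = 3.921 × 10^-3 × 74.55 = 0.2923 g
% KCl = 0.2923 / 0.7785 × 100 = 37.54 %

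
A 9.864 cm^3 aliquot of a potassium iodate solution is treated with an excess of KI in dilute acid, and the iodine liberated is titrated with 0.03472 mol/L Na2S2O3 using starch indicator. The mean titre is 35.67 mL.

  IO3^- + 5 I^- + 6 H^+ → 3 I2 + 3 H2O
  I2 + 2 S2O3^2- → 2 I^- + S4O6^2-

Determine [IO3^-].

0.02093 mol/L

n(S2O3^2-) = 0.03567 × 0.03472 = 1.238 × 10^-3 mol
n(I2) = n(S2O3^2-)/2 = 6.192 × 10^-4 mol
From the 1:3 ratio, n(IO3^-) in the aliquot = 1/3 × 6.192 × 10^-4 = 2.064 × 10^-4 mol
[IO3^-] = 2.064 × 10^-4 / 0.009864 = 0.02093 mol/L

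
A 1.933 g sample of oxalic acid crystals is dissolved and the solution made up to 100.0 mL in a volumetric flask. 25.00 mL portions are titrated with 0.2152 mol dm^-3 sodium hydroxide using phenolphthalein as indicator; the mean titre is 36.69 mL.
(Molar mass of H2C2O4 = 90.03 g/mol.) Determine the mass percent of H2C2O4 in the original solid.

73.55 %

H2C2O4 + 2 NaOH → Na2C2O4 + 2 H2O
n(NaOH) per titration = 0.03669 × 0.2152 = 7.896 × 10^-3 mol
From the 1:2 ratio, n(H2C2O4) in each aliquot = 1/2 × 7.896 × 10^-3 = 3.948 × 10^-3 mol
n(H2C2O4) in the whole flask = 3.948 × 10^-3 × 100.0/25.00 = 0.01579 mol
mass of H2C2O4 = 0.01579 × 90.03 = 1.422 g
% H2C2O4 = 1.422 / 1.933 × 100 = 73.55 %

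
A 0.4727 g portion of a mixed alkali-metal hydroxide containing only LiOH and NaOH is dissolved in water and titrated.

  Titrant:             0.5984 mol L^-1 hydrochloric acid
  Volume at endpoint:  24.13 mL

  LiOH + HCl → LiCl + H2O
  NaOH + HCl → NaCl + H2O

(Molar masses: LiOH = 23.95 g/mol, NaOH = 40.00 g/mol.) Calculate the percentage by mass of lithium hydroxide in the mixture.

33.11 %

n(HCl) = 0.02413 × 0.5984 = 0.01444 mol
Let x = n(LiOH), y = n(NaOH).
Titrant: 1x + 1y = 0.01444;  mass: 23.95x + 40.00y = 0.4727
Solving, x = 6.534 × 10^-3 mol, y = 7.905 × 10^-3 mol
mass of LiOH = 6.534 × 10^-3 × 23.95 = 0.1565 g
% LiOH = 0.1565 / 0.4727 × 100 = 33.11 %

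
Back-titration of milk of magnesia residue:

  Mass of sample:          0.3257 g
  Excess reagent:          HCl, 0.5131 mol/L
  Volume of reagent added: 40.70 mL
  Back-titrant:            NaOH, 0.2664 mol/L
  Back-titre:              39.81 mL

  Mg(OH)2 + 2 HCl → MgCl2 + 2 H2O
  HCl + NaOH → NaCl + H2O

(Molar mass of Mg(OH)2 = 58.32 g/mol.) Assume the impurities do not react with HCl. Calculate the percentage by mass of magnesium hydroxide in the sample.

92.02 %

n(HCl) added = 0.04070 × 0.5131 = 0.02088 mol
n(NaOH) used in back-titration = 0.03981 × 0.2664 = 0.01061 mol
n(HCl) left over = 0.01061 mol (1:1 ratio)
n(HCl) consumed by analyte = 0.02088 − 0.01061 = 0.01028 mol
From the 1:2 ratio, n(Mg(OH)2) = 1/2 × 0.01028 = 5.139 × 10^-3 mol
mass of Mg(OH)2 = 5.139 × 10^-3 × 58.32 = 0.2997 g
% Mg(OH)2 = 0.2997 / 0.3257 × 100 = 92.02 %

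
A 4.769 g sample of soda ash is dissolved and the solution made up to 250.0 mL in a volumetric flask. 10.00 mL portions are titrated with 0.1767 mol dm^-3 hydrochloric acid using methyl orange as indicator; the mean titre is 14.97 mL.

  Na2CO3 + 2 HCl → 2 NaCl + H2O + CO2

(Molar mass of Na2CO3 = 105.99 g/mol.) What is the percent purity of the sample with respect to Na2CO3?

73.49 %

n(HCl) per titration = 0.01497 × 0.1767 = 2.645 × 10^-3 mol
From the 1:2 ratio, n(Na2CO3) in each aliquot = 1/2 × 2.645 × 10^-3 = 1.323 × 10^-3 mol
n(Na2CO3) in the whole flask = 1.323 × 10^-3 × 250.0/10.00 = 0.03306 mol
mass of Na2CO3 = 0.03306 × 105.99 = 3.505 g
% Na2CO3 = 3.505 / 4.769 × 100 = 73.49 %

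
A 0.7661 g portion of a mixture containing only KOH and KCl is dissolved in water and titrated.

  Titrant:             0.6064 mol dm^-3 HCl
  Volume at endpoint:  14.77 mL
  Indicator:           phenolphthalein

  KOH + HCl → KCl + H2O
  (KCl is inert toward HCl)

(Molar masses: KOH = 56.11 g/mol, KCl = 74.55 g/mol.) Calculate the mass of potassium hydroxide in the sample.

0.5026 g

n(HCl) = 0.01477 × 0.6064 = 8.957 × 10^-3 mol
Let x = n(KOH), y = n(KCl).
Titrant: 1x = 8.957 × 10^-3;  mass: 56.11x + 74.55y = 0.7661
Solving, x = 8.957 × 10^-3 mol, y = 3.535 × 10^-3 mol
mass of KOH = 8.957 × 10^-3 × 56.11 = 0.5026 g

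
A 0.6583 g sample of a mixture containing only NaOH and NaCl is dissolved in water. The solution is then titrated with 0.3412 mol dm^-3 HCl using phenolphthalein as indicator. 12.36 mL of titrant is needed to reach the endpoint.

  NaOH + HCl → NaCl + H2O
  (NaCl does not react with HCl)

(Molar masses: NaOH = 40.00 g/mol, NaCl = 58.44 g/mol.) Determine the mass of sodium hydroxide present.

n(HCl) = 0.01236 × 0.3412 = 4.217 × 10^-3 mol
Let x = n(NaOH), y = n(NaCl).
Titrant: 1x = 4.217 × 10^-3;  mass: 40.00x + 58.44y = 0.6583
Solving, x = 4.217 × 10^-3 mol, y = 8.378 × 10^-3 mol
mass of NaOH = 4.217 × 10^-3 × 40.00 = 0.1687 g

0.1687 g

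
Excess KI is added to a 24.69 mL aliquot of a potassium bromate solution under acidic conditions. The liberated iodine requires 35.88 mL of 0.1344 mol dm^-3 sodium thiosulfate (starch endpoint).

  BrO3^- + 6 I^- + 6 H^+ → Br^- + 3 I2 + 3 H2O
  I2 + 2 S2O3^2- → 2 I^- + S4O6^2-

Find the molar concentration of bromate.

0.03255 mol/L

n(S2O3^2-) = 0.03588 × 0.1344 = 4.822 × 10^-3 mol
n(I2) = n(S2O3^2-)/2 = 2.411 × 10^-3 mol
From the 1:3 ratio, n(BrO3^-) in the aliquot = 1/3 × 2.411 × 10^-3 = 8.037 × 10^-4 mol
[BrO3^-] = 8.037 × 10^-4 / 0.02469 = 0.03255 mol/L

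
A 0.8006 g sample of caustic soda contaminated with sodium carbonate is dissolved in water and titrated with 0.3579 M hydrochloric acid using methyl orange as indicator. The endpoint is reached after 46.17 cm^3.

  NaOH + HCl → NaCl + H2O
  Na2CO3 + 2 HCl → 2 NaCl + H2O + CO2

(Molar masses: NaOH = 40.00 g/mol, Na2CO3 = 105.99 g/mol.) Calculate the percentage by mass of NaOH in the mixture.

n(HCl) = 0.04617 × 0.3579 = 0.01652 mol
Let x = n(NaOH), y = n(Na2CO3).
Titrant: 1x + 2y = 0.01652;  mass: 40.00x + 105.99y = 0.8006
Solving, x = 5.779 × 10^-3 mol, y = 5.372 × 10^-3 mol
mass of NaOH = 5.779 × 10^-3 × 40.00 = 0.2312 g
% NaOH = 0.2312 / 0.8006 × 100 = 28.87 %

28.87 %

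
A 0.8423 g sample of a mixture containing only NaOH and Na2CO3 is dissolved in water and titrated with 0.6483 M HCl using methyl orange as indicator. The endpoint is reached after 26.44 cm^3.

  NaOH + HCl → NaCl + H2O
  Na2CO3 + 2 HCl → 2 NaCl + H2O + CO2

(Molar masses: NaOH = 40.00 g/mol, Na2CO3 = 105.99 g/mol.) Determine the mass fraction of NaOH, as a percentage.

24.15 %

n(HCl) = 0.02644 × 0.6483 = 0.01714 mol
Let x = n(NaOH), y = n(Na2CO3).
Titrant: 1x + 2y = 0.01714;  mass: 40.00x + 105.99y = 0.8423
Solving, x = 5.086 × 10^-3 mol, y = 6.028 × 10^-3 mol
mass of NaOH = 5.086 × 10^-3 × 40.00 = 0.2034 g
% NaOH = 0.2034 / 0.8423 × 100 = 24.15 %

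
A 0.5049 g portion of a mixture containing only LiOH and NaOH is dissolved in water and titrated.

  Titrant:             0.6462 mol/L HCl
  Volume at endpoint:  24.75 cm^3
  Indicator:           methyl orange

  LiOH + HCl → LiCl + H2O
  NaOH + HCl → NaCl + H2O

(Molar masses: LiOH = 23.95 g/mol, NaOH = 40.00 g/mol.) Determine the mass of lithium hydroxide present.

n(HCl) = 0.02475 × 0.6462 = 0.01599 mol
Let x = n(LiOH), y = n(NaOH).
Titrant: 1x + 1y = 0.01599;  mass: 23.95x + 40.00y = 0.5049
Solving, x = 8.401 × 10^-3 mol, y = 7.592 × 10^-3 mol
mass of LiOH = 8.401 × 10^-3 × 23.95 = 0.2012 g

0.2012 g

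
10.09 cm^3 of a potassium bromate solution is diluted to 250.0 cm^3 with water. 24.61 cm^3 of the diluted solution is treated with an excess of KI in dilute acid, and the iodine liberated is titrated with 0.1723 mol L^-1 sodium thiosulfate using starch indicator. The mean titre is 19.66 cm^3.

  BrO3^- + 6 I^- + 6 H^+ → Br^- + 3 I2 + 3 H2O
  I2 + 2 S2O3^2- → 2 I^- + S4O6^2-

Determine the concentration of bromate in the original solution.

n(S2O3^2-) = 0.01966 × 0.1723 = 3.387 × 10^-3 mol
n(I2) = n(S2O3^2-)/2 = 1.694 × 10^-3 mol
From the 1:3 ratio, n(BrO3^-) in the aliquot = 1/3 × 1.694 × 10^-3 = 5.646 × 10^-4 mol
[BrO3^-]_dilute = 5.646 × 10^-4 / 0.02461 = 0.02294 mol/L
[BrO3^-]_original = 0.02294 × 250.0/10.09 = 0.5684 mol/L

0.5684 mol/L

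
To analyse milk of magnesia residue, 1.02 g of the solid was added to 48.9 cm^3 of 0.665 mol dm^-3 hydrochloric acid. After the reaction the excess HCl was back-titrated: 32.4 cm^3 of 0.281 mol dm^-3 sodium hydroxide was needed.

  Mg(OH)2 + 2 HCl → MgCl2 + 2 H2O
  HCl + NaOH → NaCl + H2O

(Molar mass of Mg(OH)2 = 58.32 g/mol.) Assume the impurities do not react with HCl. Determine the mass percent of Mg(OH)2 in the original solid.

66.9 %

n(HCl) added = 0.0489 × 0.665 = 0.0325 mol
n(NaOH) used in back-titration = 0.0324 × 0.281 = 9.10 × 10^-3 mol
n(HCl) left over = 9.10 × 10^-3 mol (1:1 ratio)
n(HCl) consumed by analyte = 0.0325 − 9.10 × 10^-3 = 0.0234 mol
From the 1:2 ratio, n(Mg(OH)2) = 1/2 × 0.0234 = 0.0117 mol
mass of Mg(OH)2 = 0.0117 × 58.32 = 0.683 g
% Mg(OH)2 = 0.683 / 1.02 × 100 = 66.9 %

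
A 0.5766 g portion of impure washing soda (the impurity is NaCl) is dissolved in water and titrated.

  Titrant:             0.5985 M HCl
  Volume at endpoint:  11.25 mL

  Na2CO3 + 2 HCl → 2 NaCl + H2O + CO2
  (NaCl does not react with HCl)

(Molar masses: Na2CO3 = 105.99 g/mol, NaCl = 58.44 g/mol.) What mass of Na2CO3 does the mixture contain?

0.3568 g

n(HCl) = 0.01125 × 0.5985 = 6.733 × 10^-3 mol
Let x = n(Na2CO3), y = n(NaCl).
Titrant: 2x = 6.733 × 10^-3;  mass: 105.99x + 58.44y = 0.5766
Solving, x = 3.367 × 10^-3 mol, y = 3.761 × 10^-3 mol
mass of Na2CO3 = 3.367 × 10^-3 × 105.99 = 0.3568 g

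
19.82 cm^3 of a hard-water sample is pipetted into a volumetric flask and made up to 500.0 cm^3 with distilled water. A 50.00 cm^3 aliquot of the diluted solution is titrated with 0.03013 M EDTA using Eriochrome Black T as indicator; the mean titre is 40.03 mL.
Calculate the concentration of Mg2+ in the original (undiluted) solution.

0.6085 M

Mg^2+ + EDTA^4- → [Mg(EDTA)]^2-
n(EDTA) = 0.04003 × 0.03013 = 1.206 × 10^-3 mol
n(Mg2+) in the aliquot = 1.206 × 10^-3 mol (1:1 ratio)
[Mg2+]_dilute = 1.206 × 10^-3 / 0.05000 = 0.02412 mol/L
Dilution factor = 500.0 / 19.82 = 25.23
[Mg2+]_stock = 0.02412 × 25.23 = 0.6085 mol/L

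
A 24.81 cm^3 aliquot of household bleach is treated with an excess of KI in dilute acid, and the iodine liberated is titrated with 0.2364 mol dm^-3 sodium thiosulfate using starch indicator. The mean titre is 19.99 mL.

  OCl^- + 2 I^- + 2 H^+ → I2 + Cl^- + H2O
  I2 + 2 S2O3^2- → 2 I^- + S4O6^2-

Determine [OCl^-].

n(S2O3^2-) = 0.01999 × 0.2364 = 4.726 × 10^-3 mol
n(I2) = n(S2O3^2-)/2 = 2.363 × 10^-3 mol
n(OCl^-) in the aliquot = 2.363 × 10^-3 mol (1:1 ratio)
[OCl^-] = 2.363 × 10^-3 / 0.02481 = 0.09524 mol/L

0.09524 mol/L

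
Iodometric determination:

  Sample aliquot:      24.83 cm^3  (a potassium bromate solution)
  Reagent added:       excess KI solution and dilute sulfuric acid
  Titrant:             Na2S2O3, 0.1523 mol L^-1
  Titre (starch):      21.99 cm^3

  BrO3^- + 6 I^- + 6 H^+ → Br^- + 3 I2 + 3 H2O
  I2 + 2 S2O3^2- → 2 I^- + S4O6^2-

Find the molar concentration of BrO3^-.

0.02248 mol/L

n(S2O3^2-) = 0.02199 × 0.1523 = 3.349 × 10^-3 mol
n(I2) = n(S2O3^2-)/2 = 1.675 × 10^-3 mol
From the 1:3 ratio, n(BrO3^-) in the aliquot = 1/3 × 1.675 × 10^-3 = 5.582 × 10^-4 mol
[BrO3^-] = 5.582 × 10^-4 / 0.02483 = 0.02248 mol/L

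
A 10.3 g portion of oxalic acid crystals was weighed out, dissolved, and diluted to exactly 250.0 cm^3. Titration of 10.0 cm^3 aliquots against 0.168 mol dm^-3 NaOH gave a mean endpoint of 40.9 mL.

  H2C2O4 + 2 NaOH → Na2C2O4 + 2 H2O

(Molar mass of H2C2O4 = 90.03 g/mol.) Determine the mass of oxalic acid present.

n(NaOH) per titration = 0.0409 × 0.168 = 6.87 × 10^-3 mol
From the 1:2 ratio, n(H2C2O4) in each aliquot = 1/2 × 6.87 × 10^-3 = 3.44 × 10^-3 mol
n(H2C2O4) in the whole flask = 3.44 × 10^-3 × 250.0/10.0 = 0.0859 mol
mass of H2C2O4 = 0.0859 × 90.03 = 7.73 g

7.73 g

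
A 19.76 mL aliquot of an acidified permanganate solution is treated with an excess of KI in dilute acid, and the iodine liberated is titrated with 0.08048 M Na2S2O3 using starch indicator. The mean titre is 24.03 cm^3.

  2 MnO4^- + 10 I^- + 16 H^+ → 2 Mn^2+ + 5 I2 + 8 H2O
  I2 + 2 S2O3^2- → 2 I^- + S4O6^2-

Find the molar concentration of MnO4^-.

n(S2O3^2-) = 0.02403 × 0.08048 = 1.934 × 10^-3 mol
n(I2) = n(S2O3^2-)/2 = 9.670 × 10^-4 mol
From the 2:5 ratio, n(MnO4^-) in the aliquot = 2/5 × 9.670 × 10^-4 = 3.868 × 10^-4 mol
[MnO4^-] = 3.868 × 10^-4 / 0.01976 = 0.01957 mol/L

0.01957 M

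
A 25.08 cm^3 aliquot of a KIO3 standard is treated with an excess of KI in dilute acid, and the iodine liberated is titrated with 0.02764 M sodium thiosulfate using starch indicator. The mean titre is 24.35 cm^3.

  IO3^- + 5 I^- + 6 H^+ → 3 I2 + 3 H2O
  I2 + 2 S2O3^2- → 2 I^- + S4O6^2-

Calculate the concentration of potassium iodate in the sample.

n(S2O3^2-) = 0.02435 × 0.02764 = 6.730 × 10^-4 mol
n(I2) = n(S2O3^2-)/2 = 3.365 × 10^-4 mol
From the 1:3 ratio, n(IO3^-) in the aliquot = 1/3 × 3.365 × 10^-4 = 1.122 × 10^-4 mol
[IO3^-] = 1.122 × 10^-4 / 0.02508 = 0.004473 mol/L

0.004473 M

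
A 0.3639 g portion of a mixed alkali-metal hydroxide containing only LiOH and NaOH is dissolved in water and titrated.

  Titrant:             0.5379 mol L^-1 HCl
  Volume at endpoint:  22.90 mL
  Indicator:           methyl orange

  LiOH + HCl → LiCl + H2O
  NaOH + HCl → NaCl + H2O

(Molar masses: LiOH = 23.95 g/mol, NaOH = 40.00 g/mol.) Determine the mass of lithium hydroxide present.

n(HCl) = 0.02290 × 0.5379 = 0.01232 mol
Let x = n(LiOH), y = n(NaOH).
Titrant: 1x + 1y = 0.01232;  mass: 23.95x + 40.00y = 0.3639
Solving, x = 8.026 × 10^-3 mol, y = 4.292 × 10^-3 mol
mass of LiOH = 8.026 × 10^-3 × 23.95 = 0.1922 g

0.1922 g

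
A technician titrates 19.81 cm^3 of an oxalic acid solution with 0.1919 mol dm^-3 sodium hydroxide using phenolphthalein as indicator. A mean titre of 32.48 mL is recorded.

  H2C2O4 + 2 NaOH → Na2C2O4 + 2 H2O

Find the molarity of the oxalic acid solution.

n(NaOH) = 0.03248 L × 0.1919 mol/L = 6.233 × 10^-3 mol
From the 1:2 mole ratio, n(H2C2O4) = 1/2 × 6.233 × 10^-3 = 3.116 × 10^-3 mol
[H2C2O4] = 3.116 × 10^-3 mol / 0.01981 L = 0.1573 mol/L

0.1573 mol/L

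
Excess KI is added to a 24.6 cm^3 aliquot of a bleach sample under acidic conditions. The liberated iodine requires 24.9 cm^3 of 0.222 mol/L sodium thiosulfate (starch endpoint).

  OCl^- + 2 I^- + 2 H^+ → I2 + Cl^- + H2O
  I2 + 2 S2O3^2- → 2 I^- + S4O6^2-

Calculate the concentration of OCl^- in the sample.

n(S2O3^2-) = 0.0249 × 0.222 = 5.53 × 10^-3 mol
n(I2) = n(S2O3^2-)/2 = 2.76 × 10^-3 mol
n(OCl^-) in the aliquot = 2.76 × 10^-3 mol (1:1 ratio)
[OCl^-] = 2.76 × 10^-3 / 0.0246 = 0.112 mol/L

0.112 mol/L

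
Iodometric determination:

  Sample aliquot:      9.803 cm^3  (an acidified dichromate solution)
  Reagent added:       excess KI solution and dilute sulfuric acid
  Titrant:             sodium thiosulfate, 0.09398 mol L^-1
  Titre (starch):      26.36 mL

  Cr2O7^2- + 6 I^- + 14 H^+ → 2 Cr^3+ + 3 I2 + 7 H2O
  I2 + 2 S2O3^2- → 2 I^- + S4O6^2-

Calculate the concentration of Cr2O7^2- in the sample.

0.04212 mol/L

n(S2O3^2-) = 0.02636 × 0.09398 = 2.477 × 10^-3 mol
n(I2) = n(S2O3^2-)/2 = 1.239 × 10^-3 mol
From the 1:3 ratio, n(Cr2O7^2-) in the aliquot = 1/3 × 1.239 × 10^-3 = 4.129 × 10^-4 mol
[Cr2O7^2-] = 4.129 × 10^-4 / 0.009803 = 0.04212 mol/L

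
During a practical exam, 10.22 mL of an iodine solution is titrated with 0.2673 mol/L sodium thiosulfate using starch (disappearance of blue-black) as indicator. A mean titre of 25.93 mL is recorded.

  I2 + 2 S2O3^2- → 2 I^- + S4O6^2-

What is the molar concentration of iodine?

0.3391 mol/L

n(Na2S2O3) = 0.02593 L × 0.2673 mol/L = 6.931 × 10^-3 mol
From the 1:2 mole ratio, n(I2) = 1/2 × 6.931 × 10^-3 = 3.466 × 10^-3 mol
[I2] = 3.466 × 10^-3 mol / 0.01022 L = 0.3391 mol/L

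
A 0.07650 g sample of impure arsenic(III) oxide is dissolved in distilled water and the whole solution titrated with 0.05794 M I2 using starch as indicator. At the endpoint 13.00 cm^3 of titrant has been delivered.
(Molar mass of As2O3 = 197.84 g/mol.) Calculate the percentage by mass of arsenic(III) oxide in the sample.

As2O3 + 2 I2 + 2 H2O → As2O5 + 4 HI
n(I2) = 0.01300 L × 0.05794 mol/L = 7.532 × 10^-4 mol
From the 1:2 ratio, n(As2O3) = 1/2 × 7.532 × 10^-4 = 3.766 × 10^-4 mol
mass of As2O3 = 3.766 × 10^-4 × 197.84 g/mol = 0.07451 g
% As2O3 = 0.07451 / 0.07650 × 100 = 97.40 %

97.40 %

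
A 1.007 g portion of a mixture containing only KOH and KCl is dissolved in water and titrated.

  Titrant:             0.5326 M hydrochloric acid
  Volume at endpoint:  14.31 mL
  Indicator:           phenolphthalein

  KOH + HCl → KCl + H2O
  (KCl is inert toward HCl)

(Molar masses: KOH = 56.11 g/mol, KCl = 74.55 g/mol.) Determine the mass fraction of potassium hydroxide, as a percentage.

n(HCl) = 0.01431 × 0.5326 = 7.622 × 10^-3 mol
Let x = n(KOH), y = n(KCl).
Titrant: 1x = 7.622 × 10^-3;  mass: 56.11x + 74.55y = 1.007
Solving, x = 7.622 × 10^-3 mol, y = 7.771 × 10^-3 mol
mass of KOH = 7.622 × 10^-3 × 56.11 = 0.4276 g
% KOH = 0.4276 / 1.007 × 100 = 42.47 %

42.47 %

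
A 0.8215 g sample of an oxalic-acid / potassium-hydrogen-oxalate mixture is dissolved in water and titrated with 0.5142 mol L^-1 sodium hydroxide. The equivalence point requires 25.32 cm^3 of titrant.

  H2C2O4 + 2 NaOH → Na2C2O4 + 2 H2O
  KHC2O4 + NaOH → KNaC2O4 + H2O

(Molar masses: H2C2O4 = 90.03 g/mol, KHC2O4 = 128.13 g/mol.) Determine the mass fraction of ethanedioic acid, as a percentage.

55.82 %

n(NaOH) = 0.02532 × 0.5142 = 0.01302 mol
Let x = n(H2C2O4), y = n(KHC2O4).
Titrant: 2x + 1y = 0.01302;  mass: 90.03x + 128.13y = 0.8215
Solving, x = 5.094 × 10^-3 mol, y = 2.833 × 10^-3 mol
mass of H2C2O4 = 5.094 × 10^-3 × 90.03 = 0.4586 g
% H2C2O4 = 0.4586 / 0.8215 × 100 = 55.82 %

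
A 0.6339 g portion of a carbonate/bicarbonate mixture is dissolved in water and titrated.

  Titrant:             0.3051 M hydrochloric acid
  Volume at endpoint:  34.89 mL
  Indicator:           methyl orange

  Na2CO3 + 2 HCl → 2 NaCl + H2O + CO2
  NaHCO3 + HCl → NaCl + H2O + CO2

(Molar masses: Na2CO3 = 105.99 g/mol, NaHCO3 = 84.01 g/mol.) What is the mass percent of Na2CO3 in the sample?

70.19 %

n(HCl) = 0.03489 × 0.3051 = 0.01064 mol
Let x = n(Na2CO3), y = n(NaHCO3).
Titrant: 2x + 1y = 0.01064;  mass: 105.99x + 84.01y = 0.6339
Solving, x = 4.198 × 10^-3 mol, y = 2.250 × 10^-3 mol
mass of Na2CO3 = 4.198 × 10^-3 × 105.99 = 0.4449 g
% Na2CO3 = 0.4449 / 0.6339 × 100 = 70.19 %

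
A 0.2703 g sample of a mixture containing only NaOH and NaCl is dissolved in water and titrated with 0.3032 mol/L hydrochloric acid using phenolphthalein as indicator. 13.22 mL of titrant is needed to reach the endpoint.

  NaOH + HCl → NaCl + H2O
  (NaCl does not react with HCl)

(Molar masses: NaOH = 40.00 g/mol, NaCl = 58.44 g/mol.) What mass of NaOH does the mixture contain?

n(HCl) = 0.01322 × 0.3032 = 4.008 × 10^-3 mol
Let x = n(NaOH), y = n(NaCl).
Titrant: 1x = 4.008 × 10^-3;  mass: 40.00x + 58.44y = 0.2703
Solving, x = 4.008 × 10^-3 mol, y = 1.882 × 10^-3 mol
mass of NaOH = 4.008 × 10^-3 × 40.00 = 0.1603 g

0.1603 g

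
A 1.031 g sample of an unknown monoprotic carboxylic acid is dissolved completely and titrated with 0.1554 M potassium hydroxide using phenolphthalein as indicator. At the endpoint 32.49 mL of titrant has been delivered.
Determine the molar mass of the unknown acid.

n(KOH) = 0.03249 L × 0.1554 mol/L = 5.049 × 10^-3 mol
n(HA) = 5.049 × 10^-3 mol (1:1 ratio)
M = m / n = 1.031 g / 5.049 × 10^-3 mol = 204.2 g/mol

204.2 g/mol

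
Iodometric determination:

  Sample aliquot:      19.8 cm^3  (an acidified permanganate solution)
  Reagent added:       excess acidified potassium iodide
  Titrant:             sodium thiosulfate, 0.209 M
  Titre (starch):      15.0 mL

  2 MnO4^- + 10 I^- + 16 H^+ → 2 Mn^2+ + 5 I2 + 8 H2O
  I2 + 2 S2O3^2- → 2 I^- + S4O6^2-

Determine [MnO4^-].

0.0317 M

n(S2O3^2-) = 0.0150 × 0.209 = 3.13 × 10^-3 mol
n(I2) = n(S2O3^2-)/2 = 1.57 × 10^-3 mol
From the 2:5 ratio, n(MnO4^-) in the aliquot = 2/5 × 1.57 × 10^-3 = 6.27 × 10^-4 mol
[MnO4^-] = 6.27 × 10^-4 / 0.0198 = 0.0317 mol/L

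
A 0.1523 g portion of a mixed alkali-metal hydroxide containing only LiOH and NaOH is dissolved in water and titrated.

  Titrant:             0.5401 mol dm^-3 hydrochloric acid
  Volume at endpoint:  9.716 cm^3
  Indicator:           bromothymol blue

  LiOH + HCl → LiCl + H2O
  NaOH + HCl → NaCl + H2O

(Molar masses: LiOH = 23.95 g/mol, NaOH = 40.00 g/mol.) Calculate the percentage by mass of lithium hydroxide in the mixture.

56.44 %

n(HCl) = 0.009716 × 0.5401 = 5.248 × 10^-3 mol
Let x = n(LiOH), y = n(NaOH).
Titrant: 1x + 1y = 5.248 × 10^-3;  mass: 23.95x + 40.00y = 0.1523
Solving, x = 3.589 × 10^-3 mol, y = 1.659 × 10^-3 mol
mass of LiOH = 3.589 × 10^-3 × 23.95 = 0.08596 g
% LiOH = 0.08596 / 0.1523 × 100 = 56.44 %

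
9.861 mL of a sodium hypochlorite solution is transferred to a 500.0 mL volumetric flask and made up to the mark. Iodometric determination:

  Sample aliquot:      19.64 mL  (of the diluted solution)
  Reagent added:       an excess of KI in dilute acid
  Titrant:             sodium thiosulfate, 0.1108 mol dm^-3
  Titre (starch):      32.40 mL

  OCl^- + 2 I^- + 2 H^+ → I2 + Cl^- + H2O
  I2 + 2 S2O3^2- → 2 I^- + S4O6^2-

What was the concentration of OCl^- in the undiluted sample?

n(S2O3^2-) = 0.03240 × 0.1108 = 3.590 × 10^-3 mol
n(I2) = n(S2O3^2-)/2 = 1.795 × 10^-3 mol
n(OCl^-) in the aliquot = 1.795 × 10^-3 mol (1:1 ratio)
[OCl^-]_dilute = 1.795 × 10^-3 / 0.01964 = 0.09139 mol/L
[OCl^-]_original = 0.09139 × 500.0/9.861 = 4.634 mol/L

4.634 mol/L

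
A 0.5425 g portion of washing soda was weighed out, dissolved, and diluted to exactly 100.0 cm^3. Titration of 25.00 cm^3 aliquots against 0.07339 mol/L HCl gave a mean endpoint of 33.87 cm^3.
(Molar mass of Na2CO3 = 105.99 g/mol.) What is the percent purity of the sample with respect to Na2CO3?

97.13 %

Na2CO3 + 2 HCl → 2 NaCl + H2O + CO2
n(HCl) per titration = 0.03387 × 0.07339 = 2.486 × 10^-3 mol
From the 1:2 ratio, n(Na2CO3) in each aliquot = 1/2 × 2.486 × 10^-3 = 1.243 × 10^-3 mol
n(Na2CO3) in the whole flask = 1.243 × 10^-3 × 100.0/25.00 = 4.971 × 10^-3 mol
mass of Na2CO3 = 4.971 × 10^-3 × 105.99 = 0.5269 g
% Na2CO3 = 0.5269 / 0.5425 × 100 = 97.13 %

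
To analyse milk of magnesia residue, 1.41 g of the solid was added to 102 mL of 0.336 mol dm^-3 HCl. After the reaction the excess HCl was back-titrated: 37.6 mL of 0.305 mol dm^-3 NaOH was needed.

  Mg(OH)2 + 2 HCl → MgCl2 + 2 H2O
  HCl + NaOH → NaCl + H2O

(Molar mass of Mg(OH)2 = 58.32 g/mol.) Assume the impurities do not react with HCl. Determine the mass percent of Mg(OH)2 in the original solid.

47.2 %

n(HCl) added = 0.102 × 0.336 = 0.0343 mol
n(NaOH) used in back-titration = 0.0376 × 0.305 = 0.0115 mol
n(HCl) left over = 0.0115 mol (1:1 ratio)
n(HCl) consumed by analyte = 0.0343 − 0.0115 = 0.0228 mol
From the 1:2 ratio, n(Mg(OH)2) = 1/2 × 0.0228 = 0.0114 mol
mass of Mg(OH)2 = 0.0114 × 58.32 = 0.665 g
% Mg(OH)2 = 0.665 / 1.41 × 100 = 47.2 %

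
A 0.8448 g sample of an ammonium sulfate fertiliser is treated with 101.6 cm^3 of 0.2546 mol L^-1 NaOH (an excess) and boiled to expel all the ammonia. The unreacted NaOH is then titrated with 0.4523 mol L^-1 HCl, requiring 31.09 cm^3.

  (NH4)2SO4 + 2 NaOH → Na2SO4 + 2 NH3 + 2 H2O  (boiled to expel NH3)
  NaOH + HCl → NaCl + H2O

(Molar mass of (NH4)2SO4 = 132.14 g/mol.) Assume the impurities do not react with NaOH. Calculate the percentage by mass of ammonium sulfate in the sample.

n(NaOH) added = 0.1016 × 0.2546 = 0.02587 mol
n(HCl) used in back-titration = 0.03109 × 0.4523 = 0.01406 mol
n(NaOH) left over = 0.01406 mol (1:1 ratio)
n(NaOH) consumed by analyte = 0.02587 − 0.01406 = 0.01181 mol
From the 1:2 ratio, n((NH4)2SO4) = 1/2 × 0.01181 = 5.903 × 10^-3 mol
mass of (NH4)2SO4 = 5.903 × 10^-3 × 132.14 = 0.7800 g
% (NH4)2SO4 = 0.7800 / 0.8448 × 100 = 92.33 %

92.33 %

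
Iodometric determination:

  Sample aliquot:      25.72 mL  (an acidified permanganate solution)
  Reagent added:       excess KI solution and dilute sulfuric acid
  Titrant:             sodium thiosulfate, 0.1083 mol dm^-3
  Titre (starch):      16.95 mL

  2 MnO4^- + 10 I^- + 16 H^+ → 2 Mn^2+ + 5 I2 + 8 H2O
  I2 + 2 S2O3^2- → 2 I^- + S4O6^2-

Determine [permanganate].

0.01427 mol/L

n(S2O3^2-) = 0.01695 × 0.1083 = 1.836 × 10^-3 mol
n(I2) = n(S2O3^2-)/2 = 9.178 × 10^-4 mol
From the 2:5 ratio, n(MnO4^-) in the aliquot = 2/5 × 9.178 × 10^-4 = 3.671 × 10^-4 mol
[MnO4^-] = 3.671 × 10^-4 / 0.02572 = 0.01427 mol/L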